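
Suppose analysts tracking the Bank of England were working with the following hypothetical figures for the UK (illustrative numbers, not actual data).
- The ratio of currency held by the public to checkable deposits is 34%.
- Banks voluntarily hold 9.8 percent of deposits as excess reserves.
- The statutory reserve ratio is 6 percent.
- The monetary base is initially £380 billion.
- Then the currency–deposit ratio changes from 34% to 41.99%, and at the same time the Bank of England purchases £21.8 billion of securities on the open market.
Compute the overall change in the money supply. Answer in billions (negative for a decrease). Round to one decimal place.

-35.3 billion

Before: m₁ = (1 + 0.34) / (0.06 + 0.098 + 0.34) ≈ 2.69076, MB₁ = 380, so M₁ = 2.69076 × 380 = 1022.4888 billion.
After: m₂ = (1 + 0.4199) / (0.06 + 0.098 + 0.4199) ≈ 2.45700, MB₂ = 380 + 21.8 = 401.8, so M₂ = 2.45700 × 401.8 = 987.2226 billion.
ΔM = M₂ − M₁ = 987.2226 − 1022.4888 = -35.2662 billion.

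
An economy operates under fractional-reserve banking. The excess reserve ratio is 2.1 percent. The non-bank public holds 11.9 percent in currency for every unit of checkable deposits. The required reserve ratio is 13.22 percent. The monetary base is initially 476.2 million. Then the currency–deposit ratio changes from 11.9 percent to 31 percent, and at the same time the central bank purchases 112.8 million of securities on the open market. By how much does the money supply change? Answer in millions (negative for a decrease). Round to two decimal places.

-291.85 million

Before: m₁ = (1 + 0.119) / (0.1322 + 0.021 + 0.119) ≈ 4.110948, MB₁ = 476.2, so M₁ = 4.110948 × 476.2 ≈ 1957.6334 million.
After: m₂ = (1 + 0.31) / (0.1322 + 0.021 + 0.31) ≈ 2.828152, MB₂ = 476.2 + 112.8 = 589, so M₂ = 2.828152 × 589 ≈ 1665.7815 million.
ΔM = M₂ − M₁ = 1665.7815 − 1957.6334 = -291.8519 million.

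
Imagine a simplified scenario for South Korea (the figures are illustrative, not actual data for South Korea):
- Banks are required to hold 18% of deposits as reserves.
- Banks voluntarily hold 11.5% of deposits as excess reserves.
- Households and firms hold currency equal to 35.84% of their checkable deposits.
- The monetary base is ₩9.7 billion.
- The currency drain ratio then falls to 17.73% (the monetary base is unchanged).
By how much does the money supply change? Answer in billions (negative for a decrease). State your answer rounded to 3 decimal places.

₩4.013 billion

Initially m₁ = (1 + 0.3584) / (0.18 + 0.115 + 0.3584) ≈ 2.07897, so M₁ = 2.07897 × 9.7 ≈ 20.166 billion.
After the change m₂ = (1 + 0.1773) / (0.18 + 0.115 + 0.1773) ≈ 2.49270, so M₂ = 2.49270 × 9.7 ≈ 24.1792 billion.
ΔM = M₂ − M₁ = 24.1792 − 20.166 = 4.0132 billion.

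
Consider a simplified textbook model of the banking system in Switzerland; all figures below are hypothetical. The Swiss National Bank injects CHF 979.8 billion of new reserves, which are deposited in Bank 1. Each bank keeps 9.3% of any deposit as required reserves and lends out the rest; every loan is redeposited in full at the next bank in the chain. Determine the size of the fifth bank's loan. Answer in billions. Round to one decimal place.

CHF 601.4 billion

Each bank lends a fraction (1 − rr) = 0.9070 of the deposit it receives, so Bank 5 receives 979.8·0.9070^4 and lends 979.8·0.9070^5 ≈ 601.4145 billion.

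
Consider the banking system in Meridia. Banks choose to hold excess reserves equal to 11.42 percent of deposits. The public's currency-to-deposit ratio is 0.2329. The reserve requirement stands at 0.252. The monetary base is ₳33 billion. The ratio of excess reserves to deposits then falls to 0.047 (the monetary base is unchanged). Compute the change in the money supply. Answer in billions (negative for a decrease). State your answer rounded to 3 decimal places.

Initially m₁ = (1 + 0.2329) / (0.252 + 0.1142 + 0.2329) ≈ 2.057920, so M₁ = 2.057920 × 33 ≈ 67.9114 billion.
After the change m₂ = (1 + 0.2329) / (0.252 + 0.047 + 0.2329) ≈ 2.317917, so M₂ = 2.317917 × 33 ≈ 76.4913 billion.
ΔM = M₂ − M₁ = 76.4913 − 67.9114 = 8.5799 billion.

₳8.580 billion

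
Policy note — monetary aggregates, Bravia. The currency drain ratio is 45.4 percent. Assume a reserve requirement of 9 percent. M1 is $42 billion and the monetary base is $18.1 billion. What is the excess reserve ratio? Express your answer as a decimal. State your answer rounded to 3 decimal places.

Using m = M/MB = 42/18.1 ≈ 2.320442. Since m = (1 + c)/(c + rr + e), the denominator satisfies c + rr + e = (1 + c)/m = (1 + 0.454) / 2.320442 ≈ 0.626605.
With c = 0.454 and rr = 0.09, the excess reserve ratio is 0.626605 − 0.454 − 0.09 = 0.082605.

0.083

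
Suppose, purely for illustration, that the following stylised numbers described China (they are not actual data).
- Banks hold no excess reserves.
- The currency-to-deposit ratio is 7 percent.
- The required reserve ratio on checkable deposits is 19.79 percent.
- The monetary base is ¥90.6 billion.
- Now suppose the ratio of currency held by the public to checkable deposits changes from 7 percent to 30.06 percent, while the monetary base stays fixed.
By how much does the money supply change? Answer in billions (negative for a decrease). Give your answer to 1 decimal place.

Initially m₁ = (1 + 0.07) / (0.1979 + 0.07) ≈ 3.9940, so M₁ = 3.9940 × 90.6 = 361.8564 billion.
After the change m₂ = (1 + 0.3006) / (0.1979 + 0.3006) ≈ 2.6090, so M₂ = 2.6090 × 90.6 = 236.3754 billion.
ΔM = M₂ − M₁ = 236.3754 − 361.8564 = -125.481 billion.

-125.5 billion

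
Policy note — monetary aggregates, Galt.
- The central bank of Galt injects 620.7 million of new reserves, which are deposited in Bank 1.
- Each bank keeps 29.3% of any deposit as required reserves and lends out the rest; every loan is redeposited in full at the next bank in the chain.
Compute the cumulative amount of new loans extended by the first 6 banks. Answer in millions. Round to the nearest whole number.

1311 million

Bank i lends (1 − rr)^i of the original deposit: Bank 1 lends 620.7·0.7070 = 438.8349, Bank 2 lends 620.7·0.7070² ≈ 310.2563, and so on.
Summing a geometric series: total = 620.7·[0.7070·(1 − 0.7070^6) / (1 − 0.7070)] ≈ 1310.6833 million.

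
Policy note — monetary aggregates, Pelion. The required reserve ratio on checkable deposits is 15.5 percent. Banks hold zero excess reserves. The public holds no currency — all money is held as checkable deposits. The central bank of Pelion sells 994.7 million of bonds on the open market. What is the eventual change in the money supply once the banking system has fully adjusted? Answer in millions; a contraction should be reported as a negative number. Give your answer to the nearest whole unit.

-6417 million

The simple money multiplier is m = 1/rr = 1/0.155 ≈ 6.4516.
An open-market sale reduces the monetary base by 994.7 million, so ΔM = m × ΔMB = 6.4516 × (−994.7) ≈ -6417.4065 million.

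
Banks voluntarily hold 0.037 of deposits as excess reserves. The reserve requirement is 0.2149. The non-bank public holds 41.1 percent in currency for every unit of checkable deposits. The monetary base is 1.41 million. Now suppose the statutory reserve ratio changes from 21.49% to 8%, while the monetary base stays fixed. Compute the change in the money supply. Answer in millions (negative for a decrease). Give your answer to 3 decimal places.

0.767 million

Initially m₁ = (1 + 0.411) / (0.2149 + 0.037 + 0.411) ≈ 2.12853, so M₁ = 2.12853 × 1.41 ≈ 3.0012 million.
After the change m₂ = (1 + 0.411) / (0.08 + 0.037 + 0.411) ≈ 2.67235, so M₂ = 2.67235 × 1.41 ≈ 3.768 million.
ΔM = M₂ − M₁ = 3.768 − 3.0012 = 0.7668 million.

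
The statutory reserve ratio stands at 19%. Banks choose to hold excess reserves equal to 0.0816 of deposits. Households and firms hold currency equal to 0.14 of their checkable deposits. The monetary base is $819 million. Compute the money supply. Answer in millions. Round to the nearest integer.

The money multiplier is m = (1 + c) / (rr + e + c) = (1 + 0.14) / (0.19 + 0.0816 + 0.14) ≈ 2.7697.
So M = m × MB = 2.7697 × 819 = 2268.3843 million.

$2268 million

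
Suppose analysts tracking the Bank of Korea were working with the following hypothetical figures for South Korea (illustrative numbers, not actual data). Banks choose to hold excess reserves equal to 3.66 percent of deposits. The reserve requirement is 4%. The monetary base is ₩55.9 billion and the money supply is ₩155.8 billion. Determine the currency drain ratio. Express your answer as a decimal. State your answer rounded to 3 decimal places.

0.440

Using m = M/MB = 155.8/55.9 ≈ 2.787120. From m = (1 + c)/(c + rr + e), rearranging gives 1 + c = m·(c + rr + e), so c·(1 − m) = m·(rr + e) − 1.
Hence c = [m·(rr + e) − 1]/(1 − m) = [2.787120 × (0.04 + 0.0366) − 1] / (1 − 2.787120) ≈ 0.440097.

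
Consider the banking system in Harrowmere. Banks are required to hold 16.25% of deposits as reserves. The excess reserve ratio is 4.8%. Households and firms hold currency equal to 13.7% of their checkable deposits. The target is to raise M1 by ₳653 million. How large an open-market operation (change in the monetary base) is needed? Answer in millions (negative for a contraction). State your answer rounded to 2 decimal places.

The money multiplier is m = (1 + c) / (rr + e + c) = (1 + 0.137) / (0.1625 + 0.048 + 0.137) ≈ 3.271942.
ΔMB = ΔM / m = (+653) / 3.271942 ≈ 199.5757 million.

₳199.58 million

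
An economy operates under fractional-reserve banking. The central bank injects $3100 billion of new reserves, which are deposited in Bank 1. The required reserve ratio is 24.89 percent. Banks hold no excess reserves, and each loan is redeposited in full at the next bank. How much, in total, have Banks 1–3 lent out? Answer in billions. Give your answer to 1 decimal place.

Bank i lends (1 − rr)^i of the original deposit: Bank 1 lends 3100·0.7511 = 2328.4100, Bank 2 lends 3100·0.7511² ≈ 1748.8688, and so on.
Summing a geometric series: total = 3100·[0.7511·(1 − 0.7511^3) / (1 − 0.7511)] ≈ 5390.8541 billion.

$5390.9 billion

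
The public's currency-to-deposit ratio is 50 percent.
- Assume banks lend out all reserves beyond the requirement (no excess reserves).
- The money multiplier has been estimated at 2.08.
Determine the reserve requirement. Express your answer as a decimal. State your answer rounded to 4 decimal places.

0.2212

Using m = 2.08. Since m = (1 + c)/(c + rr + e), the denominator satisfies c + rr + e = (1 + c)/m = (1 + 0.5) / 2.08 ≈ 0.721154.
With c = 0.5 and e = 0, the reserve requirement is 0.721154 − 0.5 − 0 = 0.221154.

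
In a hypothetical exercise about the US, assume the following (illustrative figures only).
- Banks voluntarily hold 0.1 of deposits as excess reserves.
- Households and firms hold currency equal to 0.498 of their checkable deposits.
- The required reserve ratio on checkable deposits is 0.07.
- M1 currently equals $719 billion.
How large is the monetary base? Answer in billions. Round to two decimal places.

The money multiplier is m = (1 + c) / (rr + e + c) = (1 + 0.498) / (0.07 + 0.1 + 0.498) ≈ 2.242515.
MB = M / m = 719 / 2.242515 ≈ 320.6222 billion.

$320.62 billion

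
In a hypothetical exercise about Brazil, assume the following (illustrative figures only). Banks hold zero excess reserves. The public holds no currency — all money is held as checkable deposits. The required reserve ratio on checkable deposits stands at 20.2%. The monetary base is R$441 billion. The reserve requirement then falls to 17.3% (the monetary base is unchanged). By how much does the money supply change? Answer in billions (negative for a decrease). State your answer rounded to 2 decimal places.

R$365.96 billion

Initially m₁ = 1 / (0.202) ≈ 4.950495, so M₁ = 4.950495 × 441 ≈ 2183.1683 billion.
After the change m₂ = 1 / (0.173) ≈ 5.780347, so M₂ = 5.780347 × 441 ≈ 2549.133 billion.
ΔM = M₂ − M₁ = 2549.133 − 2183.1683 = 365.9647 billion.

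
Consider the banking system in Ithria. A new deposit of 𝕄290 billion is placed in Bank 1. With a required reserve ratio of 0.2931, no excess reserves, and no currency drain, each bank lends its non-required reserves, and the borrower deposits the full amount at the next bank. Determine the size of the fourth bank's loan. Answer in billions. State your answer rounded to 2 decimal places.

Each bank lends a fraction (1 − rr) = 0.7069 of the deposit it receives, so Bank 4 receives 290·0.7069^3 and lends 290·0.7069^4 ≈ 72.4152 billion.

𝕄72.42 billion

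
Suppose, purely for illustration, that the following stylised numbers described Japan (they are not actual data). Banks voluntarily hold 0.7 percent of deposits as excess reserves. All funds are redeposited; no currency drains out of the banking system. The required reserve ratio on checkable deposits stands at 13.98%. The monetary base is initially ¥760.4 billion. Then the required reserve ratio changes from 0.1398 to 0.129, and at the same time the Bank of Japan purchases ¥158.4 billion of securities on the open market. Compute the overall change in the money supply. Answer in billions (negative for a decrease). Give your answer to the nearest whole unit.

¥1576 billion

Before: m₁ = 1 / (0.1398 + 0.007) ≈ 6.8120, MB₁ = 760.4, so M₁ = 6.8120 × 760.4 = 5179.8448 billion.
After: m₂ = 1 / (0.129 + 0.007) ≈ 7.3529, MB₂ = 760.4 + 158.4 = 918.8, so M₂ = 7.3529 × 918.8 ≈ 6755.8445 billion.
ΔM = M₂ − M₁ = 6755.8445 − 5179.8448 = 1575.9997 billion.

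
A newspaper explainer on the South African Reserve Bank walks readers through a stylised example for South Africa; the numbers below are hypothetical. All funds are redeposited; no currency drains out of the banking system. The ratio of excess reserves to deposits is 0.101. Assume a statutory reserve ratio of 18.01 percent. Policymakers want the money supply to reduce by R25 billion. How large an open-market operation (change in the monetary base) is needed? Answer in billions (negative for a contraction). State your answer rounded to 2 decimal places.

-7.03 billion

The money multiplier is m = 1 / (rr + e) = 1 / (0.1801 + 0.101) ≈ 3.55745.
ΔMB = ΔM / m = (−25) / 3.55745 ≈ -7.0275 billion.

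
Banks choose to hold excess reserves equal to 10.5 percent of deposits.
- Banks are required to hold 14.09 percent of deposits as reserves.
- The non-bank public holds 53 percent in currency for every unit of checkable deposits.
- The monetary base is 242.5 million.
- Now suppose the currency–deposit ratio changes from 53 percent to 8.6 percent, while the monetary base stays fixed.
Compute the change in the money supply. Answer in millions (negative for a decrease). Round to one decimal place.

315.3 million

Initially m₁ = (1 + 0.53) / (0.1409 + 0.105 + 0.53) ≈ 1.97190, so M₁ = 1.97190 × 242.5 ≈ 478.1857 million.
After the change m₂ = (1 + 0.086) / (0.1409 + 0.105 + 0.086) ≈ 3.27207, so M₂ = 3.27207 × 242.5 ≈ 793.477 million.
ΔM = M₂ − M₁ = 793.477 − 478.1857 = 315.2913 million.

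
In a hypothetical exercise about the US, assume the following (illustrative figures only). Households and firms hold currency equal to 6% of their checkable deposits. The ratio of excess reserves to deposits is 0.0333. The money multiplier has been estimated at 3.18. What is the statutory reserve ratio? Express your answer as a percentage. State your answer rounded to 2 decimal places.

24.00%

Using m = 3.18. Since m = (1 + c)/(c + rr + e), the denominator satisfies c + rr + e = (1 + c)/m = (1 + 0.06) / 3.18 ≈ 0.333333.
With c = 0.06 and e = 0.0333, the statutory reserve ratio is 0.333333 − 0.06 − 0.0333 = 0.240033.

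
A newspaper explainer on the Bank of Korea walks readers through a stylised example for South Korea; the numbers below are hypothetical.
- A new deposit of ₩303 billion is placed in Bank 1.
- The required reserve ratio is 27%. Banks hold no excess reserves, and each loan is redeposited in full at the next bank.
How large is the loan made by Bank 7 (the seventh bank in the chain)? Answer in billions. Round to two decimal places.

₩33.47 billion

Each bank lends a fraction (1 − rr) = 0.7300 of the deposit it receives, so Bank 7 receives 303·0.7300^6 and lends 303·0.7300^7 ≈ 33.4736 billion.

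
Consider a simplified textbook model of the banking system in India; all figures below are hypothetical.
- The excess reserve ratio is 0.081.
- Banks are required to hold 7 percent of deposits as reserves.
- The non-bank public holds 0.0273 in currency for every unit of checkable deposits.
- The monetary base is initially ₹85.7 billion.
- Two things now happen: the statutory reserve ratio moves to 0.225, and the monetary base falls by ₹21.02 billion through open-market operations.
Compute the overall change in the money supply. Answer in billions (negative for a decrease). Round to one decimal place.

Before: m₁ = (1 + 0.0273) / (0.07 + 0.081 + 0.0273) ≈ 5.7616, MB₁ = 85.7, so M₁ = 5.7616 × 85.7 ≈ 493.7691 billion.
After: m₂ = (1 + 0.0273) / (0.225 + 0.081 + 0.0273) ≈ 3.0822, MB₂ = 85.7 − 21.02 = 64.68, so M₂ = 3.0822 × 64.68 ≈ 199.3567 billion.
ΔM = M₂ − M₁ = 199.3567 − 493.7691 = -294.4124 billion.

-294.4 billion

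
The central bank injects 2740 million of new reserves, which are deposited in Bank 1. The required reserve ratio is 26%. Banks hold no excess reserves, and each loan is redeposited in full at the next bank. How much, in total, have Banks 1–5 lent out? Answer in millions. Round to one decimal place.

6068.0 million

Bank i lends (1 − rr)^i of the original deposit: Bank 1 lends 2740·0.7400 = 2027.6000, Bank 2 lends 2740·0.7400² = 1500.4240, and so on.
Summing a geometric series: total = 2740·[0.7400·(1 − 0.7400^5) / (1 − 0.7400)] ≈ 6067.9778 million.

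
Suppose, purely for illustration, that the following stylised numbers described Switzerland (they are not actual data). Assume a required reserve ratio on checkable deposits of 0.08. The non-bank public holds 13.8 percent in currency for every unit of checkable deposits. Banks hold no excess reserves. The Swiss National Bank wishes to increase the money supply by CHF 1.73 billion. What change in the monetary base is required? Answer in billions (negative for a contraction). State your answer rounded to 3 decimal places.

CHF 0.331 billion

The money multiplier is m = (1 + c) / (rr + c) = (1 + 0.138) / (0.08 + 0.138) ≈ 5.22018.
ΔMB = ΔM / m = (+1.73) / 5.22018 ≈ 0.3314 billion.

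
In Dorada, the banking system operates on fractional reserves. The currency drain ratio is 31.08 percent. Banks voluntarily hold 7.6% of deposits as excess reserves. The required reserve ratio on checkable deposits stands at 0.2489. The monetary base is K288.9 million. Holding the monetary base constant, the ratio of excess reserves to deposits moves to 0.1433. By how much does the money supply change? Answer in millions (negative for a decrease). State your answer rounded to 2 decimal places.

-57.03 million

Initially m₁ = (1 + 0.3108) / (0.2489 + 0.076 + 0.3108) ≈ 2.061979, so M₁ = 2.061979 × 288.9 ≈ 595.7057 million.
After the change m₂ = (1 + 0.3108) / (0.2489 + 0.1433 + 0.3108) ≈ 1.864580, so M₂ = 1.864580 × 288.9 ≈ 538.6772 million.
ΔM = M₂ − M₁ = 538.6772 − 595.7057 = -57.0285 million.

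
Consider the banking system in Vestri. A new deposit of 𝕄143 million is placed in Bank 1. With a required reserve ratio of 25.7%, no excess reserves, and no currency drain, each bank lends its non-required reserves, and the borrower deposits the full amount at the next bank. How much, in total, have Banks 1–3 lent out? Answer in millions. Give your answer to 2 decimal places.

𝕄243.85 million

Bank i lends (1 − rr)^i of the original deposit: Bank 1 lends 143·0.7430 = 106.2490, Bank 2 lends 143·0.7430² ≈ 78.9430, and so on.
Summing a geometric series: total = 143·[0.7430·(1 − 0.7430^3) / (1 − 0.7430)] ≈ 243.8467 million.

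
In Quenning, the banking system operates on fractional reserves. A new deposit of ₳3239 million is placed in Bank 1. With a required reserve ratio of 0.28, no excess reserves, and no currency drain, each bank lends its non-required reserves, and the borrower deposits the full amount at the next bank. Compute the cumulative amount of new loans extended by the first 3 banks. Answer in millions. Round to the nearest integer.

Bank i lends (1 − rr)^i of the original deposit: Bank 1 lends 3239·0.7200 = 2332.0800, Bank 2 lends 3239·0.7200² = 1679.0976, and so on.
Summing a geometric series: total = 3239·[0.7200·(1 − 0.7200^3) / (1 − 0.7200)] ≈ 5220.1279 million.

₳5220 million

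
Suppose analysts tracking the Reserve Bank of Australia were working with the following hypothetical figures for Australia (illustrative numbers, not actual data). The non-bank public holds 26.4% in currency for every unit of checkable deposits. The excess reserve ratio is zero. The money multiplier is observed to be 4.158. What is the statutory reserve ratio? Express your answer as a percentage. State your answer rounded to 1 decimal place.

4.0%

Using m = 4.158. Since m = (1 + c)/(c + rr + e), the denominator satisfies c + rr + e = (1 + c)/m = (1 + 0.264) / 4.158 ≈ 0.303992.
With c = 0.264 and e = 0, the statutory reserve ratio is 0.303992 − 0.264 − 0 = 0.039992.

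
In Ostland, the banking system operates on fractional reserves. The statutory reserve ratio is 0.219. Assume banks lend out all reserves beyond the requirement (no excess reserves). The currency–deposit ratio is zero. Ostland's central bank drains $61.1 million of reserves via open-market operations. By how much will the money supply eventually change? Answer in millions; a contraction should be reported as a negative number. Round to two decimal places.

-279.00 million

The simple money multiplier is m = 1/rr = 1/0.219 ≈ 4.56621.
An open-market sale reduces the monetary base by 61.1 million, so ΔM = m × ΔMB = 4.56621 × (−61.1) ≈ -278.9954 million.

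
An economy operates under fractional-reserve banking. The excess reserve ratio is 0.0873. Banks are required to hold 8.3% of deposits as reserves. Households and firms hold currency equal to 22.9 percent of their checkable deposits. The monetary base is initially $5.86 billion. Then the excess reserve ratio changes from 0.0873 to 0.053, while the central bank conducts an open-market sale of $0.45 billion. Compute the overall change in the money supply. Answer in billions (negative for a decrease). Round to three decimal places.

$0.180 billion

Before: m₁ = (1 + 0.229) / (0.083 + 0.0873 + 0.229) ≈ 3.07789, MB₁ = 5.86, so M₁ = 3.07789 × 5.86 ≈ 18.0364 billion.
After: m₂ = (1 + 0.229) / (0.083 + 0.053 + 0.229) ≈ 3.36712, MB₂ = 5.86 − 0.45 = 5.41, so M₂ = 3.36712 × 5.41 ≈ 18.2161 billion.
ΔM = M₂ − M₁ = 18.2161 − 18.0364 = 0.1797 billion.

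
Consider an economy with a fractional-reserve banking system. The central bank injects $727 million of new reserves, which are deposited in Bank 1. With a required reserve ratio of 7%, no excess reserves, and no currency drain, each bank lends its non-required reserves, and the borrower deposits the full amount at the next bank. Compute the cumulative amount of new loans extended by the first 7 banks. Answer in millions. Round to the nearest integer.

Bank i lends (1 − rr)^i of the original deposit: Bank 1 lends 727·0.9300 = 676.1100, Bank 2 lends 727·0.9300² = 628.7823, and so on.
Summing a geometric series: total = 727·[0.9300·(1 − 0.9300^7) / (1 − 0.9300)] ≈ 3847.0575 million.

$3847 million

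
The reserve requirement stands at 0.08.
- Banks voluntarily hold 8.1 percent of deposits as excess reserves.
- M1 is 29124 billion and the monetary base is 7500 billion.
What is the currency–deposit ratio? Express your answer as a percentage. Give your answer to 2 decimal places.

13.00%

Using m = M/MB = 29124/7500 = 3.883200. From m = (1 + c)/(c + rr + e), rearranging gives 1 + c = m·(c + rr + e), so c·(1 − m) = m·(rr + e) − 1.
Hence c = [m·(rr + e) − 1]/(1 − m) = [3.883200 × (0.08 + 0.081) − 1] / (1 − 3.883200) ≈ 0.129996.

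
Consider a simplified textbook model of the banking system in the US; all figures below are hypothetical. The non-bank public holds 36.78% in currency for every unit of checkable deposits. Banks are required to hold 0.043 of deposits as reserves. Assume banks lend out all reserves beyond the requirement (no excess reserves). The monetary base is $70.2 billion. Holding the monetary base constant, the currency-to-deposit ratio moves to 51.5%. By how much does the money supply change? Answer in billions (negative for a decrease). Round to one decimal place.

Initially m₁ = (1 + 0.3678) / (0.043 + 0.3678) ≈ 3.3296, so M₁ = 3.3296 × 70.2 ≈ 233.7379 billion.
After the change m₂ = (1 + 0.515) / (0.043 + 0.515) ≈ 2.7151, so M₂ = 2.7151 × 70.2 ≈ 190.6 billion.
ΔM = M₂ − M₁ = 190.6 − 233.7379 = -43.1379 billion.

-43.1 billion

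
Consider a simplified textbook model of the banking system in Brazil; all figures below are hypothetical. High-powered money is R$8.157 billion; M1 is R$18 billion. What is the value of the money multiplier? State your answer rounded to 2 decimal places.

2.21

The money multiplier is m = M / MB = 18 / 8.157 ≈ 2.20669.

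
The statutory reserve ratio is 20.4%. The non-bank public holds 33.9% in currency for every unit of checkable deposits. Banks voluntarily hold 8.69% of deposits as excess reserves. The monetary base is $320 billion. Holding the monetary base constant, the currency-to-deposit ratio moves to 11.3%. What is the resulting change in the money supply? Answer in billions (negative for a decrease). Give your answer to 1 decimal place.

Initially m₁ = (1 + 0.339) / (0.204 + 0.0869 + 0.339) ≈ 2.12573, so M₁ = 2.12573 × 320 = 680.2336 billion.
After the change m₂ = (1 + 0.113) / (0.204 + 0.0869 + 0.113) ≈ 2.75563, so M₂ = 2.75563 × 320 = 881.8016 billion.
ΔM = M₂ − M₁ = 881.8016 − 680.2336 = 201.568 billion.

$201.6 billion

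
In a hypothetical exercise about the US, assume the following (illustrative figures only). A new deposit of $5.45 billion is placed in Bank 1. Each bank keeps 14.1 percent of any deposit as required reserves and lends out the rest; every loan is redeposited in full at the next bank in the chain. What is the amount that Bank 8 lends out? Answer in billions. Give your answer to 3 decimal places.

$1.616 billion

Each bank lends a fraction (1 − rr) = 0.8590 of the deposit it receives, so Bank 8 receives 5.45·0.8590^7 and lends 5.45·0.8590^8 ≈ 1.6156 billion.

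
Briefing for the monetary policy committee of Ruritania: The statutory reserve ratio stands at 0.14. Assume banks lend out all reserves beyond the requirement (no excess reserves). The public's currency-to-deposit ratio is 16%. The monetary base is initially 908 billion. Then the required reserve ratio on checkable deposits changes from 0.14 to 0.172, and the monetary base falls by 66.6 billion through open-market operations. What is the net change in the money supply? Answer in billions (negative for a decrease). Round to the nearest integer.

-571 billion

Before: m₁ = (1 + 0.16) / (0.14 + 0.16) ≈ 3.8667, MB₁ = 908, so M₁ = 3.8667 × 908 = 3510.9636 billion.
After: m₂ = (1 + 0.16) / (0.172 + 0.16) ≈ 3.4940, MB₂ = 908 − 66.6 = 841.4, so M₂ = 3.4940 × 841.4 = 2939.8516 billion.
ΔM = M₂ − M₁ = 2939.8516 − 3510.9636 = -571.112 billion.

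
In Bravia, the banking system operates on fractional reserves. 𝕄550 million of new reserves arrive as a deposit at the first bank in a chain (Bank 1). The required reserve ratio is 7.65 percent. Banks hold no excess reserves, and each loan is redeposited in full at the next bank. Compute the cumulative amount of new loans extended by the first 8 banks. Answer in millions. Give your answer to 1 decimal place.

Bank i lends (1 − rr)^i of the original deposit: Bank 1 lends 550·0.9235 = 507.9250, Bank 2 lends 550·0.9235² ≈ 469.0687, and so on.
Summing a geometric series: total = 550·[0.9235·(1 − 0.9235^8) / (1 − 0.9235)] ≈ 3126.9048 million.

𝕄3126.9 million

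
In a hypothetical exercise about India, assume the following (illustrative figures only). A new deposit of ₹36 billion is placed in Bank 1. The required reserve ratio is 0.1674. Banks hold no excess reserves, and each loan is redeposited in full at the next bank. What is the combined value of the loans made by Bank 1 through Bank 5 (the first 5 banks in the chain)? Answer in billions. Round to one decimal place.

Bank i lends (1 − rr)^i of the original deposit: Bank 1 lends 36·0.8326 = 29.9736, Bank 2 lends 36·0.8326² ≈ 24.9560, and so on.
Summing a geometric series: total = 36·[0.8326·(1 − 0.8326^5) / (1 − 0.8326)] ≈ 107.4121 billion.

₹107.4 billion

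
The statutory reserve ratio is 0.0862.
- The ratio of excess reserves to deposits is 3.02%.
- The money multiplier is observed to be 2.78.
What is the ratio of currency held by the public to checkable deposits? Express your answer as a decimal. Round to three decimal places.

0.380

Using m = 2.78. From m = (1 + c)/(c + rr + e), rearranging gives 1 + c = m·(c + rr + e), so c·(1 − m) = m·(rr + e) − 1.
Hence c = [m·(rr + e) − 1]/(1 − m) = [2.78 × (0.0862 + 0.0302) − 1] / (1 − 2.78) ≈ 0.380004.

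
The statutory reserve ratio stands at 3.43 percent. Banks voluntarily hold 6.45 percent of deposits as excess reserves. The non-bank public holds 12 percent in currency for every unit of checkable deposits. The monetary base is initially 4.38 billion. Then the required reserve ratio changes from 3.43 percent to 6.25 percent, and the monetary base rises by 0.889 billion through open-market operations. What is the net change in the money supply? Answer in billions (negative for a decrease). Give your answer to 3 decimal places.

1.471 billion

Before: m₁ = (1 + 0.12) / (0.0343 + 0.0645 + 0.12) ≈ 5.11883, MB₁ = 4.38, so M₁ = 5.11883 × 4.38 ≈ 22.4205 billion.
After: m₂ = (1 + 0.12) / (0.0625 + 0.0645 + 0.12) ≈ 4.53441, MB₂ = 4.38 + 0.889 = 5.269, so M₂ = 4.53441 × 5.269 ≈ 23.8918 billion.
ΔM = M₂ − M₁ = 23.8918 − 22.4205 = 1.4713 billion.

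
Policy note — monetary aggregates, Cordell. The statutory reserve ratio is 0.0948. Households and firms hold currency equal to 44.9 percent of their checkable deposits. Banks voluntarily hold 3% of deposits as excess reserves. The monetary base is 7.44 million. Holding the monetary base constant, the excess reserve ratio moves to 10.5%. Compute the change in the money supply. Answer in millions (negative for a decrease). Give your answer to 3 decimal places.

Initially m₁ = (1 + 0.449) / (0.0948 + 0.03 + 0.449) ≈ 2.52527, so M₁ = 2.52527 × 7.44 ≈ 18.788 million.
After the change m₂ = (1 + 0.449) / (0.0948 + 0.105 + 0.449) ≈ 2.23335, so M₂ = 2.23335 × 7.44 ≈ 16.6161 million.
ΔM = M₂ − M₁ = 16.6161 − 18.788 = -2.1719 million.

-2.172 million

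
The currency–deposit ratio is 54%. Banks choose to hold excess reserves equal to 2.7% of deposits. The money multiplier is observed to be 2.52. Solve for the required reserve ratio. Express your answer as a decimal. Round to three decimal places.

Using m = 2.52. Since m = (1 + c)/(c + rr + e), the denominator satisfies c + rr + e = (1 + c)/m = (1 + 0.54) / 2.52 ≈ 0.611111.
With c = 0.54 and e = 0.027, the required reserve ratio is 0.611111 − 0.54 − 0.027 = 0.044111.

0.044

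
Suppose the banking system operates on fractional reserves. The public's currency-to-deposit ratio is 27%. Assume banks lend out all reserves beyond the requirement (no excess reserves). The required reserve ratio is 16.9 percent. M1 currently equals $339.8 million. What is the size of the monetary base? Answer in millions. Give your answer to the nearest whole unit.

The money multiplier is m = (1 + c) / (rr + c) = (1 + 0.27) / (0.169 + 0.27) ≈ 2.8929.
MB = M / m = 339.8 / 2.8929 ≈ 117.46 million.

$117 million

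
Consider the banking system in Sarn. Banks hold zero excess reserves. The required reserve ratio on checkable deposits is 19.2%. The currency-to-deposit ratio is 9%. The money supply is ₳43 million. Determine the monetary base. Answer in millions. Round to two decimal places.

The money multiplier is m = (1 + c) / (rr + c) = (1 + 0.09) / (0.192 + 0.09) ≈ 3.86525.
MB = M / m = 43 / 3.86525 ≈ 11.1248 million.

₳11.12 million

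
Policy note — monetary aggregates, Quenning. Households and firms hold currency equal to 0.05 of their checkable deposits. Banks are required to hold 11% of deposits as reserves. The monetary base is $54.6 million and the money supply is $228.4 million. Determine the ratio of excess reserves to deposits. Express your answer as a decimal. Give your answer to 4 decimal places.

Using m = M/MB = 228.4/54.6 ≈ 4.183150. Since m = (1 + c)/(c + rr + e), the denominator satisfies c + rr + e = (1 + c)/m = (1 + 0.05) / 4.183150 ≈ 0.251007.
With c = 0.05 and rr = 0.11, the ratio of excess reserves to deposits is 0.251007 − 0.05 − 0.11 = 0.091007.

0.0910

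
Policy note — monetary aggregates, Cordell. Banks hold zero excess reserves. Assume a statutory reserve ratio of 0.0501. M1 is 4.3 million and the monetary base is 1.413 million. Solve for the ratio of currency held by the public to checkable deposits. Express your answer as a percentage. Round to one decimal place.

41.5%

Using m = M/MB = 4.3/1.413 ≈ 3.043171. From m = (1 + c)/(c + rr + e), rearranging gives 1 + c = m·(c + rr + e), so c·(1 − m) = m·(rr + e) − 1.
Hence c = [m·(rr + e) − 1]/(1 − m) = [3.043171 × (0.0501 + 0) − 1] / (1 − 3.043171) ≈ 0.414815.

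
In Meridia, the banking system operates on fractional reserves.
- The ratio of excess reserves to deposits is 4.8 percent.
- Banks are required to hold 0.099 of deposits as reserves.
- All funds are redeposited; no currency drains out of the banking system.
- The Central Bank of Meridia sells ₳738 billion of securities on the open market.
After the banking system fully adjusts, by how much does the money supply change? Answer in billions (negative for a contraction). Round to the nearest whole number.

The money multiplier is m = 1 / (rr + e) = 1 / (0.099 + 0.048) ≈ 6.8027.
The sale removes 738 billion of base, so ΔM = m × ΔMB = 6.8027 × (−738) = -5020.3926 billion.

-5020 billion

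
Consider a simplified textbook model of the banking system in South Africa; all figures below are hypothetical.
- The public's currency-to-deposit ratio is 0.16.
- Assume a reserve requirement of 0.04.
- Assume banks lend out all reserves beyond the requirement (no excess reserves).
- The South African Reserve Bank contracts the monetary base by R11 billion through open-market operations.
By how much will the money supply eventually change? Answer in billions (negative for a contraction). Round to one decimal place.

The money multiplier is m = (1 + c) / (rr + c) = (1 + 0.16) / (0.04 + 0.16) = 5.8.
The sale removes 11 billion of base, so ΔM = m × ΔMB = 5.8 × (−11) = -63.8 billion.

-63.8 billion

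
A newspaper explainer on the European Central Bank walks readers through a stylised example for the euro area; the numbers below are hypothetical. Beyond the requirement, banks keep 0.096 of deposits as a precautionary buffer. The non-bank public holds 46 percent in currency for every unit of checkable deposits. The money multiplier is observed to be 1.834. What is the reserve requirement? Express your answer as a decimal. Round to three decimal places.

0.240

Using m = 1.834. Since m = (1 + c)/(c + rr + e), the denominator satisfies c + rr + e = (1 + c)/m = (1 + 0.46) / 1.834 ≈ 0.796074.
With c = 0.46 and e = 0.096, the reserve requirement is 0.796074 − 0.46 − 0.096 = 0.240074.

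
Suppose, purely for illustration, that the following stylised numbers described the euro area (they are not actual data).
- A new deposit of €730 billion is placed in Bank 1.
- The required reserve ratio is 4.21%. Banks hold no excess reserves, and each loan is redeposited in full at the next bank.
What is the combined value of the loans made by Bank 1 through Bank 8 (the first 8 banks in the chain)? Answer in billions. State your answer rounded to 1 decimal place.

€4835.7 billion

Bank i lends (1 − rr)^i of the original deposit: Bank 1 lends 730·0.9579 = 699.2670, Bank 2 lends 730·0.9579² ≈ 669.8279, and so on.
Summing a geometric series: total = 730·[0.9579·(1 − 0.9579^8) / (1 − 0.9579)] ≈ 4835.7138 billion.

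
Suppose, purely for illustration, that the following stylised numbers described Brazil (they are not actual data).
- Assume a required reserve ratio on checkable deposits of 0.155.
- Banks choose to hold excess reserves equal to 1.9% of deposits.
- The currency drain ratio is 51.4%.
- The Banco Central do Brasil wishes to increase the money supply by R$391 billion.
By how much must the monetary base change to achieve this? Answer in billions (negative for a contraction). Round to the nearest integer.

R$178 billion

The money multiplier is m = (1 + c) / (rr + e + c) = (1 + 0.514) / (0.155 + 0.019 + 0.514) ≈ 2.2006.
ΔMB = ΔM / m = (+391) / 2.2006 ≈ 177.6788 billion.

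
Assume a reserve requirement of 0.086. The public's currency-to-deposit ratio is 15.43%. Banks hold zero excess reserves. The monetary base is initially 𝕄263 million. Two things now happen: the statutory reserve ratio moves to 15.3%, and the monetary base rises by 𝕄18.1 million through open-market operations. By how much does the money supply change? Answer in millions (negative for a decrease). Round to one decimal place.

Before: m₁ = (1 + 0.1543) / (0.086 + 0.1543) ≈ 4.80358, MB₁ = 263, so M₁ = 4.80358 × 263 ≈ 1263.3415 million.
After: m₂ = (1 + 0.1543) / (0.153 + 0.1543) ≈ 3.75626, MB₂ = 263 + 18.1 = 281.1, so M₂ = 3.75626 × 281.1 ≈ 1055.8847 million.
ΔM = M₂ − M₁ = 1055.8847 − 1263.3415 = -207.4568 million.

-207.5 million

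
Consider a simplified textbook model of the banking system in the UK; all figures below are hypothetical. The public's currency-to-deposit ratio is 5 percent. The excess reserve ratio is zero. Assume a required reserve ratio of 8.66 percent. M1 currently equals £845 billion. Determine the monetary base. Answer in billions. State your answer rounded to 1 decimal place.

The money multiplier is m = (1 + c) / (rr + c) = (1 + 0.05) / (0.0866 + 0.05) ≈ 7.68668.
MB = M / m = 845 / 7.68668 ≈ 109.9304 billion.

£109.9 billion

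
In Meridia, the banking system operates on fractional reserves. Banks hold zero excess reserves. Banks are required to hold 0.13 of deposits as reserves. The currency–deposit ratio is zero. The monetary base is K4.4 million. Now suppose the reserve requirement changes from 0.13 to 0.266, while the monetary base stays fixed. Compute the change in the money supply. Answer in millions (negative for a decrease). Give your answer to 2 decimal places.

Initially m₁ = 1 / (0.13) ≈ 7.6923, so M₁ = 7.6923 × 4.4 ≈ 33.8461 million.
After the change m₂ = 1 / (0.266) ≈ 3.7594, so M₂ = 3.7594 × 4.4 ≈ 16.5414 million.
ΔM = M₂ − M₁ = 16.5414 − 33.8461 = -17.3047 million.

-17.30 million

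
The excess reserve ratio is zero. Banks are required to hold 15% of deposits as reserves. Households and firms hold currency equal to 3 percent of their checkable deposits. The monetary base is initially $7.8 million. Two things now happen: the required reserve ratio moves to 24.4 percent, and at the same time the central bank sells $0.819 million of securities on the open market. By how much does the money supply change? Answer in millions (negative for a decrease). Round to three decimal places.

Before: m₁ = (1 + 0.03) / (0.15 + 0.03) ≈ 5.72222, MB₁ = 7.8, so M₁ = 5.72222 × 7.8 ≈ 44.6333 million.
After: m₂ = (1 + 0.03) / (0.244 + 0.03) ≈ 3.75912, MB₂ = 7.8 − 0.819 = 6.981, so M₂ = 3.75912 × 6.981 ≈ 26.2424 million.
ΔM = M₂ − M₁ = 26.2424 − 44.6333 = -18.3909 million.

-18.391 million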